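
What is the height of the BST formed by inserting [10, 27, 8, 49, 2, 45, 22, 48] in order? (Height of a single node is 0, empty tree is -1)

Insertion order: [10, 27, 8, 49, 2, 45, 22, 48]
Tree (level-order array): [10, 8, 27, 2, None, 22, 49, None, None, None, None, 45, None, None, 48]
Compute height bottom-up (empty subtree = -1):
  height(2) = 1 + max(-1, -1) = 0
  height(8) = 1 + max(0, -1) = 1
  height(22) = 1 + max(-1, -1) = 0
  height(48) = 1 + max(-1, -1) = 0
  height(45) = 1 + max(-1, 0) = 1
  height(49) = 1 + max(1, -1) = 2
  height(27) = 1 + max(0, 2) = 3
  height(10) = 1 + max(1, 3) = 4
Height = 4


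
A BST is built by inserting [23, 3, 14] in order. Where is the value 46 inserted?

Starting tree (level order): [23, 3, None, None, 14]
Insertion path: 23
Result: insert 46 as right child of 23
Final tree (level order): [23, 3, 46, None, 14]


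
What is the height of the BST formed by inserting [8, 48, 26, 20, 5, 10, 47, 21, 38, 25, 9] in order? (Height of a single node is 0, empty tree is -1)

Insertion order: [8, 48, 26, 20, 5, 10, 47, 21, 38, 25, 9]
Tree (level-order array): [8, 5, 48, None, None, 26, None, 20, 47, 10, 21, 38, None, 9, None, None, 25]
Compute height bottom-up (empty subtree = -1):
  height(5) = 1 + max(-1, -1) = 0
  height(9) = 1 + max(-1, -1) = 0
  height(10) = 1 + max(0, -1) = 1
  height(25) = 1 + max(-1, -1) = 0
  height(21) = 1 + max(-1, 0) = 1
  height(20) = 1 + max(1, 1) = 2
  height(38) = 1 + max(-1, -1) = 0
  height(47) = 1 + max(0, -1) = 1
  height(26) = 1 + max(2, 1) = 3
  height(48) = 1 + max(3, -1) = 4
  height(8) = 1 + max(0, 4) = 5
Height = 5


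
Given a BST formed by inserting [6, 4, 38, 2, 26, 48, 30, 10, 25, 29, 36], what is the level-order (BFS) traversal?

Tree insertion order: [6, 4, 38, 2, 26, 48, 30, 10, 25, 29, 36]
Tree (level-order array): [6, 4, 38, 2, None, 26, 48, None, None, 10, 30, None, None, None, 25, 29, 36]
BFS from the root, enqueuing left then right child of each popped node:
  queue [6] -> pop 6, enqueue [4, 38], visited so far: [6]
  queue [4, 38] -> pop 4, enqueue [2], visited so far: [6, 4]
  queue [38, 2] -> pop 38, enqueue [26, 48], visited so far: [6, 4, 38]
  queue [2, 26, 48] -> pop 2, enqueue [none], visited so far: [6, 4, 38, 2]
  queue [26, 48] -> pop 26, enqueue [10, 30], visited so far: [6, 4, 38, 2, 26]
  queue [48, 10, 30] -> pop 48, enqueue [none], visited so far: [6, 4, 38, 2, 26, 48]
  queue [10, 30] -> pop 10, enqueue [25], visited so far: [6, 4, 38, 2, 26, 48, 10]
  queue [30, 25] -> pop 30, enqueue [29, 36], visited so far: [6, 4, 38, 2, 26, 48, 10, 30]
  queue [25, 29, 36] -> pop 25, enqueue [none], visited so far: [6, 4, 38, 2, 26, 48, 10, 30, 25]
  queue [29, 36] -> pop 29, enqueue [none], visited so far: [6, 4, 38, 2, 26, 48, 10, 30, 25, 29]
  queue [36] -> pop 36, enqueue [none], visited so far: [6, 4, 38, 2, 26, 48, 10, 30, 25, 29, 36]
Result: [6, 4, 38, 2, 26, 48, 10, 30, 25, 29, 36]


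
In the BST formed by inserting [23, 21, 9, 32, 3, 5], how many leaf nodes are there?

Tree built from: [23, 21, 9, 32, 3, 5]
Tree (level-order array): [23, 21, 32, 9, None, None, None, 3, None, None, 5]
Rule: A leaf has 0 children.
Per-node child counts:
  node 23: 2 child(ren)
  node 21: 1 child(ren)
  node 9: 1 child(ren)
  node 3: 1 child(ren)
  node 5: 0 child(ren)
  node 32: 0 child(ren)
Matching nodes: [5, 32]
Count of leaf nodes: 2


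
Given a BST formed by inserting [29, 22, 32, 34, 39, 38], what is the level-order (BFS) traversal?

Tree insertion order: [29, 22, 32, 34, 39, 38]
Tree (level-order array): [29, 22, 32, None, None, None, 34, None, 39, 38]
BFS from the root, enqueuing left then right child of each popped node:
  queue [29] -> pop 29, enqueue [22, 32], visited so far: [29]
  queue [22, 32] -> pop 22, enqueue [none], visited so far: [29, 22]
  queue [32] -> pop 32, enqueue [34], visited so far: [29, 22, 32]
  queue [34] -> pop 34, enqueue [39], visited so far: [29, 22, 32, 34]
  queue [39] -> pop 39, enqueue [38], visited so far: [29, 22, 32, 34, 39]
  queue [38] -> pop 38, enqueue [none], visited so far: [29, 22, 32, 34, 39, 38]
Result: [29, 22, 32, 34, 39, 38]


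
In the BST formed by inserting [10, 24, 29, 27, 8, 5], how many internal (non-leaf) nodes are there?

Tree built from: [10, 24, 29, 27, 8, 5]
Tree (level-order array): [10, 8, 24, 5, None, None, 29, None, None, 27]
Rule: An internal node has at least one child.
Per-node child counts:
  node 10: 2 child(ren)
  node 8: 1 child(ren)
  node 5: 0 child(ren)
  node 24: 1 child(ren)
  node 29: 1 child(ren)
  node 27: 0 child(ren)
Matching nodes: [10, 8, 24, 29]
Count of internal (non-leaf) nodes: 4


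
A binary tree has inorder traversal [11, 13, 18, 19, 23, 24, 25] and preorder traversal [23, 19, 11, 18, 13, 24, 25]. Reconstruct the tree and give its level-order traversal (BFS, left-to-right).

Inorder:  [11, 13, 18, 19, 23, 24, 25]
Preorder: [23, 19, 11, 18, 13, 24, 25]
Algorithm: preorder visits root first, so consume preorder in order;
for each root, split the current inorder slice at that value into
left-subtree inorder and right-subtree inorder, then recurse.
Recursive splits:
  root=23; inorder splits into left=[11, 13, 18, 19], right=[24, 25]
  root=19; inorder splits into left=[11, 13, 18], right=[]
  root=11; inorder splits into left=[], right=[13, 18]
  root=18; inorder splits into left=[13], right=[]
  root=13; inorder splits into left=[], right=[]
  root=24; inorder splits into left=[], right=[25]
  root=25; inorder splits into left=[], right=[]
Reconstructed level-order: [23, 19, 24, 11, 25, 18, 13]


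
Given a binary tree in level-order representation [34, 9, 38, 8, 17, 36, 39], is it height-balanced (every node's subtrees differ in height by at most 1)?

Tree (level-order array): [34, 9, 38, 8, 17, 36, 39]
Definition: a tree is height-balanced if, at every node, |h(left) - h(right)| <= 1 (empty subtree has height -1).
Bottom-up per-node check:
  node 8: h_left=-1, h_right=-1, diff=0 [OK], height=0
  node 17: h_left=-1, h_right=-1, diff=0 [OK], height=0
  node 9: h_left=0, h_right=0, diff=0 [OK], height=1
  node 36: h_left=-1, h_right=-1, diff=0 [OK], height=0
  node 39: h_left=-1, h_right=-1, diff=0 [OK], height=0
  node 38: h_left=0, h_right=0, diff=0 [OK], height=1
  node 34: h_left=1, h_right=1, diff=0 [OK], height=2
All nodes satisfy the balance condition.
Result: Balanced


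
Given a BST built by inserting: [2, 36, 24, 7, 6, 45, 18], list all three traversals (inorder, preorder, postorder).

Tree insertion order: [2, 36, 24, 7, 6, 45, 18]
Tree (level-order array): [2, None, 36, 24, 45, 7, None, None, None, 6, 18]
Inorder (L, root, R): [2, 6, 7, 18, 24, 36, 45]
Preorder (root, L, R): [2, 36, 24, 7, 6, 18, 45]
Postorder (L, R, root): [6, 18, 7, 24, 45, 36, 2]


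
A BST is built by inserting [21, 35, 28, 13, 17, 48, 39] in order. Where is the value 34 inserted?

Starting tree (level order): [21, 13, 35, None, 17, 28, 48, None, None, None, None, 39]
Insertion path: 21 -> 35 -> 28
Result: insert 34 as right child of 28
Final tree (level order): [21, 13, 35, None, 17, 28, 48, None, None, None, 34, 39]


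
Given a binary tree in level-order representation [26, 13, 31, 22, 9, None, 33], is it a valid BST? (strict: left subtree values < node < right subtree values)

Level-order array: [26, 13, 31, 22, 9, None, 33]
Validate using subtree bounds (lo, hi): at each node, require lo < value < hi,
then recurse left with hi=value and right with lo=value.
Preorder trace (stopping at first violation):
  at node 26 with bounds (-inf, +inf): OK
  at node 13 with bounds (-inf, 26): OK
  at node 22 with bounds (-inf, 13): VIOLATION
Node 22 violates its bound: not (-inf < 22 < 13).
Result: Not a valid BST


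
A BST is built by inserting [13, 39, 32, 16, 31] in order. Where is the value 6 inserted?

Starting tree (level order): [13, None, 39, 32, None, 16, None, None, 31]
Insertion path: 13
Result: insert 6 as left child of 13
Final tree (level order): [13, 6, 39, None, None, 32, None, 16, None, None, 31]


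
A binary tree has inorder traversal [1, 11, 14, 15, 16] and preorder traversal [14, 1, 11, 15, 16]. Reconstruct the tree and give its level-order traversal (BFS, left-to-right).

Inorder:  [1, 11, 14, 15, 16]
Preorder: [14, 1, 11, 15, 16]
Algorithm: preorder visits root first, so consume preorder in order;
for each root, split the current inorder slice at that value into
left-subtree inorder and right-subtree inorder, then recurse.
Recursive splits:
  root=14; inorder splits into left=[1, 11], right=[15, 16]
  root=1; inorder splits into left=[], right=[11]
  root=11; inorder splits into left=[], right=[]
  root=15; inorder splits into left=[], right=[16]
  root=16; inorder splits into left=[], right=[]
Reconstructed level-order: [14, 1, 15, 11, 16]


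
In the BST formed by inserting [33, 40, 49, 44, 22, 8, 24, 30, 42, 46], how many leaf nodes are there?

Tree built from: [33, 40, 49, 44, 22, 8, 24, 30, 42, 46]
Tree (level-order array): [33, 22, 40, 8, 24, None, 49, None, None, None, 30, 44, None, None, None, 42, 46]
Rule: A leaf has 0 children.
Per-node child counts:
  node 33: 2 child(ren)
  node 22: 2 child(ren)
  node 8: 0 child(ren)
  node 24: 1 child(ren)
  node 30: 0 child(ren)
  node 40: 1 child(ren)
  node 49: 1 child(ren)
  node 44: 2 child(ren)
  node 42: 0 child(ren)
  node 46: 0 child(ren)
Matching nodes: [8, 30, 42, 46]
Count of leaf nodes: 4


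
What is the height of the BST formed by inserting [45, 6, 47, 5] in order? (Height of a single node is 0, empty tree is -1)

Insertion order: [45, 6, 47, 5]
Tree (level-order array): [45, 6, 47, 5]
Compute height bottom-up (empty subtree = -1):
  height(5) = 1 + max(-1, -1) = 0
  height(6) = 1 + max(0, -1) = 1
  height(47) = 1 + max(-1, -1) = 0
  height(45) = 1 + max(1, 0) = 2
Height = 2


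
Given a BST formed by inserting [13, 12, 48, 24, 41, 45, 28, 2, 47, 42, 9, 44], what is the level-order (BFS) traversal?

Tree insertion order: [13, 12, 48, 24, 41, 45, 28, 2, 47, 42, 9, 44]
Tree (level-order array): [13, 12, 48, 2, None, 24, None, None, 9, None, 41, None, None, 28, 45, None, None, 42, 47, None, 44]
BFS from the root, enqueuing left then right child of each popped node:
  queue [13] -> pop 13, enqueue [12, 48], visited so far: [13]
  queue [12, 48] -> pop 12, enqueue [2], visited so far: [13, 12]
  queue [48, 2] -> pop 48, enqueue [24], visited so far: [13, 12, 48]
  queue [2, 24] -> pop 2, enqueue [9], visited so far: [13, 12, 48, 2]
  queue [24, 9] -> pop 24, enqueue [41], visited so far: [13, 12, 48, 2, 24]
  queue [9, 41] -> pop 9, enqueue [none], visited so far: [13, 12, 48, 2, 24, 9]
  queue [41] -> pop 41, enqueue [28, 45], visited so far: [13, 12, 48, 2, 24, 9, 41]
  queue [28, 45] -> pop 28, enqueue [none], visited so far: [13, 12, 48, 2, 24, 9, 41, 28]
  queue [45] -> pop 45, enqueue [42, 47], visited so far: [13, 12, 48, 2, 24, 9, 41, 28, 45]
  queue [42, 47] -> pop 42, enqueue [44], visited so far: [13, 12, 48, 2, 24, 9, 41, 28, 45, 42]
  queue [47, 44] -> pop 47, enqueue [none], visited so far: [13, 12, 48, 2, 24, 9, 41, 28, 45, 42, 47]
  queue [44] -> pop 44, enqueue [none], visited so far: [13, 12, 48, 2, 24, 9, 41, 28, 45, 42, 47, 44]
Result: [13, 12, 48, 2, 24, 9, 41, 28, 45, 42, 47, 44]


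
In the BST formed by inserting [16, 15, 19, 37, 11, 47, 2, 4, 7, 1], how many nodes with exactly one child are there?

Tree built from: [16, 15, 19, 37, 11, 47, 2, 4, 7, 1]
Tree (level-order array): [16, 15, 19, 11, None, None, 37, 2, None, None, 47, 1, 4, None, None, None, None, None, 7]
Rule: These are nodes with exactly 1 non-null child.
Per-node child counts:
  node 16: 2 child(ren)
  node 15: 1 child(ren)
  node 11: 1 child(ren)
  node 2: 2 child(ren)
  node 1: 0 child(ren)
  node 4: 1 child(ren)
  node 7: 0 child(ren)
  node 19: 1 child(ren)
  node 37: 1 child(ren)
  node 47: 0 child(ren)
Matching nodes: [15, 11, 4, 19, 37]
Count of nodes with exactly one child: 5


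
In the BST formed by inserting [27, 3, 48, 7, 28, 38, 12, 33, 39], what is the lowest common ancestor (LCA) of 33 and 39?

Tree insertion order: [27, 3, 48, 7, 28, 38, 12, 33, 39]
Tree (level-order array): [27, 3, 48, None, 7, 28, None, None, 12, None, 38, None, None, 33, 39]
In a BST, the LCA of p=33, q=39 is the first node v on the
root-to-leaf path with p <= v <= q (go left if both < v, right if both > v).
Walk from root:
  at 27: both 33 and 39 > 27, go right
  at 48: both 33 and 39 < 48, go left
  at 28: both 33 and 39 > 28, go right
  at 38: 33 <= 38 <= 39, this is the LCA
LCA = 38


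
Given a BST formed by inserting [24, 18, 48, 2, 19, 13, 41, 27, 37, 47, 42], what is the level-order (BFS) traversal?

Tree insertion order: [24, 18, 48, 2, 19, 13, 41, 27, 37, 47, 42]
Tree (level-order array): [24, 18, 48, 2, 19, 41, None, None, 13, None, None, 27, 47, None, None, None, 37, 42]
BFS from the root, enqueuing left then right child of each popped node:
  queue [24] -> pop 24, enqueue [18, 48], visited so far: [24]
  queue [18, 48] -> pop 18, enqueue [2, 19], visited so far: [24, 18]
  queue [48, 2, 19] -> pop 48, enqueue [41], visited so far: [24, 18, 48]
  queue [2, 19, 41] -> pop 2, enqueue [13], visited so far: [24, 18, 48, 2]
  queue [19, 41, 13] -> pop 19, enqueue [none], visited so far: [24, 18, 48, 2, 19]
  queue [41, 13] -> pop 41, enqueue [27, 47], visited so far: [24, 18, 48, 2, 19, 41]
  queue [13, 27, 47] -> pop 13, enqueue [none], visited so far: [24, 18, 48, 2, 19, 41, 13]
  queue [27, 47] -> pop 27, enqueue [37], visited so far: [24, 18, 48, 2, 19, 41, 13, 27]
  queue [47, 37] -> pop 47, enqueue [42], visited so far: [24, 18, 48, 2, 19, 41, 13, 27, 47]
  queue [37, 42] -> pop 37, enqueue [none], visited so far: [24, 18, 48, 2, 19, 41, 13, 27, 47, 37]
  queue [42] -> pop 42, enqueue [none], visited so far: [24, 18, 48, 2, 19, 41, 13, 27, 47, 37, 42]
Result: [24, 18, 48, 2, 19, 41, 13, 27, 47, 37, 42]


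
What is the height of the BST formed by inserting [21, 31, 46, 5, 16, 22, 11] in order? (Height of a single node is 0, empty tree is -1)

Insertion order: [21, 31, 46, 5, 16, 22, 11]
Tree (level-order array): [21, 5, 31, None, 16, 22, 46, 11]
Compute height bottom-up (empty subtree = -1):
  height(11) = 1 + max(-1, -1) = 0
  height(16) = 1 + max(0, -1) = 1
  height(5) = 1 + max(-1, 1) = 2
  height(22) = 1 + max(-1, -1) = 0
  height(46) = 1 + max(-1, -1) = 0
  height(31) = 1 + max(0, 0) = 1
  height(21) = 1 + max(2, 1) = 3
Height = 3


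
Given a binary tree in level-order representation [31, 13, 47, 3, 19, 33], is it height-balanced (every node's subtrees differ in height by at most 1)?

Tree (level-order array): [31, 13, 47, 3, 19, 33]
Definition: a tree is height-balanced if, at every node, |h(left) - h(right)| <= 1 (empty subtree has height -1).
Bottom-up per-node check:
  node 3: h_left=-1, h_right=-1, diff=0 [OK], height=0
  node 19: h_left=-1, h_right=-1, diff=0 [OK], height=0
  node 13: h_left=0, h_right=0, diff=0 [OK], height=1
  node 33: h_left=-1, h_right=-1, diff=0 [OK], height=0
  node 47: h_left=0, h_right=-1, diff=1 [OK], height=1
  node 31: h_left=1, h_right=1, diff=0 [OK], height=2
All nodes satisfy the balance condition.
Result: Balanced


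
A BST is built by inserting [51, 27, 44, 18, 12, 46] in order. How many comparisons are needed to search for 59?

Search path for 59: 51
Found: False
Comparisons: 1


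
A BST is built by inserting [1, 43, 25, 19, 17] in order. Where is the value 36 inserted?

Starting tree (level order): [1, None, 43, 25, None, 19, None, 17]
Insertion path: 1 -> 43 -> 25
Result: insert 36 as right child of 25
Final tree (level order): [1, None, 43, 25, None, 19, 36, 17]


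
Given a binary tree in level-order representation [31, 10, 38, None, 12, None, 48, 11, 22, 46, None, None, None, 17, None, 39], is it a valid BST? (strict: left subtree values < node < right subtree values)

Level-order array: [31, 10, 38, None, 12, None, 48, 11, 22, 46, None, None, None, 17, None, 39]
Validate using subtree bounds (lo, hi): at each node, require lo < value < hi,
then recurse left with hi=value and right with lo=value.
Preorder trace (stopping at first violation):
  at node 31 with bounds (-inf, +inf): OK
  at node 10 with bounds (-inf, 31): OK
  at node 12 with bounds (10, 31): OK
  at node 11 with bounds (10, 12): OK
  at node 22 with bounds (12, 31): OK
  at node 17 with bounds (12, 22): OK
  at node 38 with bounds (31, +inf): OK
  at node 48 with bounds (38, +inf): OK
  at node 46 with bounds (38, 48): OK
  at node 39 with bounds (38, 46): OK
No violation found at any node.
Result: Valid BST


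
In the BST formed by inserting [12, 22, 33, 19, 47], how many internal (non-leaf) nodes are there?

Tree built from: [12, 22, 33, 19, 47]
Tree (level-order array): [12, None, 22, 19, 33, None, None, None, 47]
Rule: An internal node has at least one child.
Per-node child counts:
  node 12: 1 child(ren)
  node 22: 2 child(ren)
  node 19: 0 child(ren)
  node 33: 1 child(ren)
  node 47: 0 child(ren)
Matching nodes: [12, 22, 33]
Count of internal (non-leaf) nodes: 3


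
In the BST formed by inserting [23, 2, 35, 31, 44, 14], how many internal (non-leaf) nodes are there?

Tree built from: [23, 2, 35, 31, 44, 14]
Tree (level-order array): [23, 2, 35, None, 14, 31, 44]
Rule: An internal node has at least one child.
Per-node child counts:
  node 23: 2 child(ren)
  node 2: 1 child(ren)
  node 14: 0 child(ren)
  node 35: 2 child(ren)
  node 31: 0 child(ren)
  node 44: 0 child(ren)
Matching nodes: [23, 2, 35]
Count of internal (non-leaf) nodes: 3


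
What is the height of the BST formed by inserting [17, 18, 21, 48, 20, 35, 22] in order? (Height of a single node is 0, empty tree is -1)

Insertion order: [17, 18, 21, 48, 20, 35, 22]
Tree (level-order array): [17, None, 18, None, 21, 20, 48, None, None, 35, None, 22]
Compute height bottom-up (empty subtree = -1):
  height(20) = 1 + max(-1, -1) = 0
  height(22) = 1 + max(-1, -1) = 0
  height(35) = 1 + max(0, -1) = 1
  height(48) = 1 + max(1, -1) = 2
  height(21) = 1 + max(0, 2) = 3
  height(18) = 1 + max(-1, 3) = 4
  height(17) = 1 + max(-1, 4) = 5
Height = 5


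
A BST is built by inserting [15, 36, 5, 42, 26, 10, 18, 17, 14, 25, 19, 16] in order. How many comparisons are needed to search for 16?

Search path for 16: 15 -> 36 -> 26 -> 18 -> 17 -> 16
Found: True
Comparisons: 6


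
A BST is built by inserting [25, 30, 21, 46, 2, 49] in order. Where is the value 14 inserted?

Starting tree (level order): [25, 21, 30, 2, None, None, 46, None, None, None, 49]
Insertion path: 25 -> 21 -> 2
Result: insert 14 as right child of 2
Final tree (level order): [25, 21, 30, 2, None, None, 46, None, 14, None, 49]


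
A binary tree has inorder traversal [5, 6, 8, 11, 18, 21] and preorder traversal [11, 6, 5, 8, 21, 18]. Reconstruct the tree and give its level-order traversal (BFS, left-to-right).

Inorder:  [5, 6, 8, 11, 18, 21]
Preorder: [11, 6, 5, 8, 21, 18]
Algorithm: preorder visits root first, so consume preorder in order;
for each root, split the current inorder slice at that value into
left-subtree inorder and right-subtree inorder, then recurse.
Recursive splits:
  root=11; inorder splits into left=[5, 6, 8], right=[18, 21]
  root=6; inorder splits into left=[5], right=[8]
  root=5; inorder splits into left=[], right=[]
  root=8; inorder splits into left=[], right=[]
  root=21; inorder splits into left=[18], right=[]
  root=18; inorder splits into left=[], right=[]
Reconstructed level-order: [11, 6, 21, 5, 8, 18]


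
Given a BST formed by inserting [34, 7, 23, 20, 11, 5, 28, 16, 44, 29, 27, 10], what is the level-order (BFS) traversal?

Tree insertion order: [34, 7, 23, 20, 11, 5, 28, 16, 44, 29, 27, 10]
Tree (level-order array): [34, 7, 44, 5, 23, None, None, None, None, 20, 28, 11, None, 27, 29, 10, 16]
BFS from the root, enqueuing left then right child of each popped node:
  queue [34] -> pop 34, enqueue [7, 44], visited so far: [34]
  queue [7, 44] -> pop 7, enqueue [5, 23], visited so far: [34, 7]
  queue [44, 5, 23] -> pop 44, enqueue [none], visited so far: [34, 7, 44]
  queue [5, 23] -> pop 5, enqueue [none], visited so far: [34, 7, 44, 5]
  queue [23] -> pop 23, enqueue [20, 28], visited so far: [34, 7, 44, 5, 23]
  queue [20, 28] -> pop 20, enqueue [11], visited so far: [34, 7, 44, 5, 23, 20]
  queue [28, 11] -> pop 28, enqueue [27, 29], visited so far: [34, 7, 44, 5, 23, 20, 28]
  queue [11, 27, 29] -> pop 11, enqueue [10, 16], visited so far: [34, 7, 44, 5, 23, 20, 28, 11]
  queue [27, 29, 10, 16] -> pop 27, enqueue [none], visited so far: [34, 7, 44, 5, 23, 20, 28, 11, 27]
  queue [29, 10, 16] -> pop 29, enqueue [none], visited so far: [34, 7, 44, 5, 23, 20, 28, 11, 27, 29]
  queue [10, 16] -> pop 10, enqueue [none], visited so far: [34, 7, 44, 5, 23, 20, 28, 11, 27, 29, 10]
  queue [16] -> pop 16, enqueue [none], visited so far: [34, 7, 44, 5, 23, 20, 28, 11, 27, 29, 10, 16]
Result: [34, 7, 44, 5, 23, 20, 28, 11, 27, 29, 10, 16]


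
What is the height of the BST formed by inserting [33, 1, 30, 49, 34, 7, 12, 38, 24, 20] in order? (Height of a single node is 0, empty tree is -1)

Insertion order: [33, 1, 30, 49, 34, 7, 12, 38, 24, 20]
Tree (level-order array): [33, 1, 49, None, 30, 34, None, 7, None, None, 38, None, 12, None, None, None, 24, 20]
Compute height bottom-up (empty subtree = -1):
  height(20) = 1 + max(-1, -1) = 0
  height(24) = 1 + max(0, -1) = 1
  height(12) = 1 + max(-1, 1) = 2
  height(7) = 1 + max(-1, 2) = 3
  height(30) = 1 + max(3, -1) = 4
  height(1) = 1 + max(-1, 4) = 5
  height(38) = 1 + max(-1, -1) = 0
  height(34) = 1 + max(-1, 0) = 1
  height(49) = 1 + max(1, -1) = 2
  height(33) = 1 + max(5, 2) = 6
Height = 6


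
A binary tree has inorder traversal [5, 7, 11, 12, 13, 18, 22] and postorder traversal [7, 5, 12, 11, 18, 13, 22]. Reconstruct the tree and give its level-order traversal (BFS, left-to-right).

Inorder:   [5, 7, 11, 12, 13, 18, 22]
Postorder: [7, 5, 12, 11, 18, 13, 22]
Algorithm: postorder visits root last, so walk postorder right-to-left;
each value is the root of the current inorder slice — split it at that
value, recurse on the right subtree first, then the left.
Recursive splits:
  root=22; inorder splits into left=[5, 7, 11, 12, 13, 18], right=[]
  root=13; inorder splits into left=[5, 7, 11, 12], right=[18]
  root=18; inorder splits into left=[], right=[]
  root=11; inorder splits into left=[5, 7], right=[12]
  root=12; inorder splits into left=[], right=[]
  root=5; inorder splits into left=[], right=[7]
  root=7; inorder splits into left=[], right=[]
Reconstructed level-order: [22, 13, 11, 18, 5, 12, 7]


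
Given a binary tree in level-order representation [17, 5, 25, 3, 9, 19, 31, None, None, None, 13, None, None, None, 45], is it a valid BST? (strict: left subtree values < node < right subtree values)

Level-order array: [17, 5, 25, 3, 9, 19, 31, None, None, None, 13, None, None, None, 45]
Validate using subtree bounds (lo, hi): at each node, require lo < value < hi,
then recurse left with hi=value and right with lo=value.
Preorder trace (stopping at first violation):
  at node 17 with bounds (-inf, +inf): OK
  at node 5 with bounds (-inf, 17): OK
  at node 3 with bounds (-inf, 5): OK
  at node 9 with bounds (5, 17): OK
  at node 13 with bounds (9, 17): OK
  at node 25 with bounds (17, +inf): OK
  at node 19 with bounds (17, 25): OK
  at node 31 with bounds (25, +inf): OK
  at node 45 with bounds (31, +inf): OK
No violation found at any node.
Result: Valid BST


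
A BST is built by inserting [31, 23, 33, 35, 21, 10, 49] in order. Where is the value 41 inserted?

Starting tree (level order): [31, 23, 33, 21, None, None, 35, 10, None, None, 49]
Insertion path: 31 -> 33 -> 35 -> 49
Result: insert 41 as left child of 49
Final tree (level order): [31, 23, 33, 21, None, None, 35, 10, None, None, 49, None, None, 41]


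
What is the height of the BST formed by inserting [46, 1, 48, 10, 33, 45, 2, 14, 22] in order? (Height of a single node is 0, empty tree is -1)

Insertion order: [46, 1, 48, 10, 33, 45, 2, 14, 22]
Tree (level-order array): [46, 1, 48, None, 10, None, None, 2, 33, None, None, 14, 45, None, 22]
Compute height bottom-up (empty subtree = -1):
  height(2) = 1 + max(-1, -1) = 0
  height(22) = 1 + max(-1, -1) = 0
  height(14) = 1 + max(-1, 0) = 1
  height(45) = 1 + max(-1, -1) = 0
  height(33) = 1 + max(1, 0) = 2
  height(10) = 1 + max(0, 2) = 3
  height(1) = 1 + max(-1, 3) = 4
  height(48) = 1 + max(-1, -1) = 0
  height(46) = 1 + max(4, 0) = 5
Height = 5


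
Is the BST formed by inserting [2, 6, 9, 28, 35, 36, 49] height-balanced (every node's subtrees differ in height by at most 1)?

Tree (level-order array): [2, None, 6, None, 9, None, 28, None, 35, None, 36, None, 49]
Definition: a tree is height-balanced if, at every node, |h(left) - h(right)| <= 1 (empty subtree has height -1).
Bottom-up per-node check:
  node 49: h_left=-1, h_right=-1, diff=0 [OK], height=0
  node 36: h_left=-1, h_right=0, diff=1 [OK], height=1
  node 35: h_left=-1, h_right=1, diff=2 [FAIL (|-1-1|=2 > 1)], height=2
  node 28: h_left=-1, h_right=2, diff=3 [FAIL (|-1-2|=3 > 1)], height=3
  node 9: h_left=-1, h_right=3, diff=4 [FAIL (|-1-3|=4 > 1)], height=4
  node 6: h_left=-1, h_right=4, diff=5 [FAIL (|-1-4|=5 > 1)], height=5
  node 2: h_left=-1, h_right=5, diff=6 [FAIL (|-1-5|=6 > 1)], height=6
Node 35 violates the condition: |-1 - 1| = 2 > 1.
Result: Not balanced


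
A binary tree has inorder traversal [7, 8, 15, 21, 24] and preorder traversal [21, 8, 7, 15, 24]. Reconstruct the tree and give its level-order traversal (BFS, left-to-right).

Inorder:  [7, 8, 15, 21, 24]
Preorder: [21, 8, 7, 15, 24]
Algorithm: preorder visits root first, so consume preorder in order;
for each root, split the current inorder slice at that value into
left-subtree inorder and right-subtree inorder, then recurse.
Recursive splits:
  root=21; inorder splits into left=[7, 8, 15], right=[24]
  root=8; inorder splits into left=[7], right=[15]
  root=7; inorder splits into left=[], right=[]
  root=15; inorder splits into left=[], right=[]
  root=24; inorder splits into left=[], right=[]
Reconstructed level-order: [21, 8, 24, 7, 15]


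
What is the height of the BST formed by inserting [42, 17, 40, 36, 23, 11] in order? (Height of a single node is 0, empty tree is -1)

Insertion order: [42, 17, 40, 36, 23, 11]
Tree (level-order array): [42, 17, None, 11, 40, None, None, 36, None, 23]
Compute height bottom-up (empty subtree = -1):
  height(11) = 1 + max(-1, -1) = 0
  height(23) = 1 + max(-1, -1) = 0
  height(36) = 1 + max(0, -1) = 1
  height(40) = 1 + max(1, -1) = 2
  height(17) = 1 + max(0, 2) = 3
  height(42) = 1 + max(3, -1) = 4
Height = 4


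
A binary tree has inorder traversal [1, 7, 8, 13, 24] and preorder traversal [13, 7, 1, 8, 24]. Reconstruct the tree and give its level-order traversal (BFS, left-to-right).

Inorder:  [1, 7, 8, 13, 24]
Preorder: [13, 7, 1, 8, 24]
Algorithm: preorder visits root first, so consume preorder in order;
for each root, split the current inorder slice at that value into
left-subtree inorder and right-subtree inorder, then recurse.
Recursive splits:
  root=13; inorder splits into left=[1, 7, 8], right=[24]
  root=7; inorder splits into left=[1], right=[8]
  root=1; inorder splits into left=[], right=[]
  root=8; inorder splits into left=[], right=[]
  root=24; inorder splits into left=[], right=[]
Reconstructed level-order: [13, 7, 24, 1, 8]


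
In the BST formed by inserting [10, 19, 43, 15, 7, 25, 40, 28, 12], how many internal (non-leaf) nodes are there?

Tree built from: [10, 19, 43, 15, 7, 25, 40, 28, 12]
Tree (level-order array): [10, 7, 19, None, None, 15, 43, 12, None, 25, None, None, None, None, 40, 28]
Rule: An internal node has at least one child.
Per-node child counts:
  node 10: 2 child(ren)
  node 7: 0 child(ren)
  node 19: 2 child(ren)
  node 15: 1 child(ren)
  node 12: 0 child(ren)
  node 43: 1 child(ren)
  node 25: 1 child(ren)
  node 40: 1 child(ren)
  node 28: 0 child(ren)
Matching nodes: [10, 19, 15, 43, 25, 40]
Count of internal (non-leaf) nodes: 6


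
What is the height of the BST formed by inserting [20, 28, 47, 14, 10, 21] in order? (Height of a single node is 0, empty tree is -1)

Insertion order: [20, 28, 47, 14, 10, 21]
Tree (level-order array): [20, 14, 28, 10, None, 21, 47]
Compute height bottom-up (empty subtree = -1):
  height(10) = 1 + max(-1, -1) = 0
  height(14) = 1 + max(0, -1) = 1
  height(21) = 1 + max(-1, -1) = 0
  height(47) = 1 + max(-1, -1) = 0
  height(28) = 1 + max(0, 0) = 1
  height(20) = 1 + max(1, 1) = 2
Height = 2


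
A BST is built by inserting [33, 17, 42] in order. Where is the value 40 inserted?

Starting tree (level order): [33, 17, 42]
Insertion path: 33 -> 42
Result: insert 40 as left child of 42
Final tree (level order): [33, 17, 42, None, None, 40]


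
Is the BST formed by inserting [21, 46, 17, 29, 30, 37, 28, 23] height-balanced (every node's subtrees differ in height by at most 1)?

Tree (level-order array): [21, 17, 46, None, None, 29, None, 28, 30, 23, None, None, 37]
Definition: a tree is height-balanced if, at every node, |h(left) - h(right)| <= 1 (empty subtree has height -1).
Bottom-up per-node check:
  node 17: h_left=-1, h_right=-1, diff=0 [OK], height=0
  node 23: h_left=-1, h_right=-1, diff=0 [OK], height=0
  node 28: h_left=0, h_right=-1, diff=1 [OK], height=1
  node 37: h_left=-1, h_right=-1, diff=0 [OK], height=0
  node 30: h_left=-1, h_right=0, diff=1 [OK], height=1
  node 29: h_left=1, h_right=1, diff=0 [OK], height=2
  node 46: h_left=2, h_right=-1, diff=3 [FAIL (|2--1|=3 > 1)], height=3
  node 21: h_left=0, h_right=3, diff=3 [FAIL (|0-3|=3 > 1)], height=4
Node 46 violates the condition: |2 - -1| = 3 > 1.
Result: Not balanced


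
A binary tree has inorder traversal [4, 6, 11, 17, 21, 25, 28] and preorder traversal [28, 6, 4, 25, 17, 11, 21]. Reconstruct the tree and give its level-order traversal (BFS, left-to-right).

Inorder:  [4, 6, 11, 17, 21, 25, 28]
Preorder: [28, 6, 4, 25, 17, 11, 21]
Algorithm: preorder visits root first, so consume preorder in order;
for each root, split the current inorder slice at that value into
left-subtree inorder and right-subtree inorder, then recurse.
Recursive splits:
  root=28; inorder splits into left=[4, 6, 11, 17, 21, 25], right=[]
  root=6; inorder splits into left=[4], right=[11, 17, 21, 25]
  root=4; inorder splits into left=[], right=[]
  root=25; inorder splits into left=[11, 17, 21], right=[]
  root=17; inorder splits into left=[11], right=[21]
  root=11; inorder splits into left=[], right=[]
  root=21; inorder splits into left=[], right=[]
Reconstructed level-order: [28, 6, 4, 25, 17, 11, 21]


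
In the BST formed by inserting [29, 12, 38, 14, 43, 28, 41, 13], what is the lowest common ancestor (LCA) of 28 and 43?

Tree insertion order: [29, 12, 38, 14, 43, 28, 41, 13]
Tree (level-order array): [29, 12, 38, None, 14, None, 43, 13, 28, 41]
In a BST, the LCA of p=28, q=43 is the first node v on the
root-to-leaf path with p <= v <= q (go left if both < v, right if both > v).
Walk from root:
  at 29: 28 <= 29 <= 43, this is the LCA
LCA = 29


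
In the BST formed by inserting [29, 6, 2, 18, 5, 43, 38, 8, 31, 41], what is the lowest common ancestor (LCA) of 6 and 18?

Tree insertion order: [29, 6, 2, 18, 5, 43, 38, 8, 31, 41]
Tree (level-order array): [29, 6, 43, 2, 18, 38, None, None, 5, 8, None, 31, 41]
In a BST, the LCA of p=6, q=18 is the first node v on the
root-to-leaf path with p <= v <= q (go left if both < v, right if both > v).
Walk from root:
  at 29: both 6 and 18 < 29, go left
  at 6: 6 <= 6 <= 18, this is the LCA
LCA = 6


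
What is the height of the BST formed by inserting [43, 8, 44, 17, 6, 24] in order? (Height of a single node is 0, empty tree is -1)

Insertion order: [43, 8, 44, 17, 6, 24]
Tree (level-order array): [43, 8, 44, 6, 17, None, None, None, None, None, 24]
Compute height bottom-up (empty subtree = -1):
  height(6) = 1 + max(-1, -1) = 0
  height(24) = 1 + max(-1, -1) = 0
  height(17) = 1 + max(-1, 0) = 1
  height(8) = 1 + max(0, 1) = 2
  height(44) = 1 + max(-1, -1) = 0
  height(43) = 1 + max(2, 0) = 3
Height = 3


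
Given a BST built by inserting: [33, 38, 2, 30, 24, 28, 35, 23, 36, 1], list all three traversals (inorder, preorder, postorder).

Tree insertion order: [33, 38, 2, 30, 24, 28, 35, 23, 36, 1]
Tree (level-order array): [33, 2, 38, 1, 30, 35, None, None, None, 24, None, None, 36, 23, 28]
Inorder (L, root, R): [1, 2, 23, 24, 28, 30, 33, 35, 36, 38]
Preorder (root, L, R): [33, 2, 1, 30, 24, 23, 28, 38, 35, 36]
Postorder (L, R, root): [1, 23, 28, 24, 30, 2, 36, 35, 38, 33]


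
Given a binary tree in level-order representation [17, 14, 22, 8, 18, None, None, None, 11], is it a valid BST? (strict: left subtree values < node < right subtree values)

Level-order array: [17, 14, 22, 8, 18, None, None, None, 11]
Validate using subtree bounds (lo, hi): at each node, require lo < value < hi,
then recurse left with hi=value and right with lo=value.
Preorder trace (stopping at first violation):
  at node 17 with bounds (-inf, +inf): OK
  at node 14 with bounds (-inf, 17): OK
  at node 8 with bounds (-inf, 14): OK
  at node 11 with bounds (8, 14): OK
  at node 18 with bounds (14, 17): VIOLATION
Node 18 violates its bound: not (14 < 18 < 17).
Result: Not a valid BST


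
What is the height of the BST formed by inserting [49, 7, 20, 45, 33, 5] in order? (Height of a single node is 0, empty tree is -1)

Insertion order: [49, 7, 20, 45, 33, 5]
Tree (level-order array): [49, 7, None, 5, 20, None, None, None, 45, 33]
Compute height bottom-up (empty subtree = -1):
  height(5) = 1 + max(-1, -1) = 0
  height(33) = 1 + max(-1, -1) = 0
  height(45) = 1 + max(0, -1) = 1
  height(20) = 1 + max(-1, 1) = 2
  height(7) = 1 + max(0, 2) = 3
  height(49) = 1 + max(3, -1) = 4
Height = 4


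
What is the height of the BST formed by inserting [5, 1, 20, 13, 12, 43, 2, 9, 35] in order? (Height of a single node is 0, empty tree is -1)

Insertion order: [5, 1, 20, 13, 12, 43, 2, 9, 35]
Tree (level-order array): [5, 1, 20, None, 2, 13, 43, None, None, 12, None, 35, None, 9]
Compute height bottom-up (empty subtree = -1):
  height(2) = 1 + max(-1, -1) = 0
  height(1) = 1 + max(-1, 0) = 1
  height(9) = 1 + max(-1, -1) = 0
  height(12) = 1 + max(0, -1) = 1
  height(13) = 1 + max(1, -1) = 2
  height(35) = 1 + max(-1, -1) = 0
  height(43) = 1 + max(0, -1) = 1
  height(20) = 1 + max(2, 1) = 3
  height(5) = 1 + max(1, 3) = 4
Height = 4


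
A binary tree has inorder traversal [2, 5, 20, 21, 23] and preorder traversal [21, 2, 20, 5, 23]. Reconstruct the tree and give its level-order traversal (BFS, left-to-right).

Inorder:  [2, 5, 20, 21, 23]
Preorder: [21, 2, 20, 5, 23]
Algorithm: preorder visits root first, so consume preorder in order;
for each root, split the current inorder slice at that value into
left-subtree inorder and right-subtree inorder, then recurse.
Recursive splits:
  root=21; inorder splits into left=[2, 5, 20], right=[23]
  root=2; inorder splits into left=[], right=[5, 20]
  root=20; inorder splits into left=[5], right=[]
  root=5; inorder splits into left=[], right=[]
  root=23; inorder splits into left=[], right=[]
Reconstructed level-order: [21, 2, 23, 20, 5]


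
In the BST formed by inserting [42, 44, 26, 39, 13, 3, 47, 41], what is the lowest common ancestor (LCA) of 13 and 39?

Tree insertion order: [42, 44, 26, 39, 13, 3, 47, 41]
Tree (level-order array): [42, 26, 44, 13, 39, None, 47, 3, None, None, 41]
In a BST, the LCA of p=13, q=39 is the first node v on the
root-to-leaf path with p <= v <= q (go left if both < v, right if both > v).
Walk from root:
  at 42: both 13 and 39 < 42, go left
  at 26: 13 <= 26 <= 39, this is the LCA
LCA = 26


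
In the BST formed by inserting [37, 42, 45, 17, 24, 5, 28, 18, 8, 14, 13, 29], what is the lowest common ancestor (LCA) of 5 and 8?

Tree insertion order: [37, 42, 45, 17, 24, 5, 28, 18, 8, 14, 13, 29]
Tree (level-order array): [37, 17, 42, 5, 24, None, 45, None, 8, 18, 28, None, None, None, 14, None, None, None, 29, 13]
In a BST, the LCA of p=5, q=8 is the first node v on the
root-to-leaf path with p <= v <= q (go left if both < v, right if both > v).
Walk from root:
  at 37: both 5 and 8 < 37, go left
  at 17: both 5 and 8 < 17, go left
  at 5: 5 <= 5 <= 8, this is the LCA
LCA = 5


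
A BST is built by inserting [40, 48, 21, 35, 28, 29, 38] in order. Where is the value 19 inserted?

Starting tree (level order): [40, 21, 48, None, 35, None, None, 28, 38, None, 29]
Insertion path: 40 -> 21
Result: insert 19 as left child of 21
Final tree (level order): [40, 21, 48, 19, 35, None, None, None, None, 28, 38, None, 29]


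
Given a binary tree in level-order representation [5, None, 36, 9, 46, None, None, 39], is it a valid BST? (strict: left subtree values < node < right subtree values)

Level-order array: [5, None, 36, 9, 46, None, None, 39]
Validate using subtree bounds (lo, hi): at each node, require lo < value < hi,
then recurse left with hi=value and right with lo=value.
Preorder trace (stopping at first violation):
  at node 5 with bounds (-inf, +inf): OK
  at node 36 with bounds (5, +inf): OK
  at node 9 with bounds (5, 36): OK
  at node 46 with bounds (36, +inf): OK
  at node 39 with bounds (36, 46): OK
No violation found at any node.
Result: Valid BST


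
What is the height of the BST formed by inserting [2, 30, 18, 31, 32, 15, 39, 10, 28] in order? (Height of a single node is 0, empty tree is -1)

Insertion order: [2, 30, 18, 31, 32, 15, 39, 10, 28]
Tree (level-order array): [2, None, 30, 18, 31, 15, 28, None, 32, 10, None, None, None, None, 39]
Compute height bottom-up (empty subtree = -1):
  height(10) = 1 + max(-1, -1) = 0
  height(15) = 1 + max(0, -1) = 1
  height(28) = 1 + max(-1, -1) = 0
  height(18) = 1 + max(1, 0) = 2
  height(39) = 1 + max(-1, -1) = 0
  height(32) = 1 + max(-1, 0) = 1
  height(31) = 1 + max(-1, 1) = 2
  height(30) = 1 + max(2, 2) = 3
  height(2) = 1 + max(-1, 3) = 4
Height = 4


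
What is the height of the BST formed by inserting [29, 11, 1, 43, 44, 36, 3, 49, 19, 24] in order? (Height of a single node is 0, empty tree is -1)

Insertion order: [29, 11, 1, 43, 44, 36, 3, 49, 19, 24]
Tree (level-order array): [29, 11, 43, 1, 19, 36, 44, None, 3, None, 24, None, None, None, 49]
Compute height bottom-up (empty subtree = -1):
  height(3) = 1 + max(-1, -1) = 0
  height(1) = 1 + max(-1, 0) = 1
  height(24) = 1 + max(-1, -1) = 0
  height(19) = 1 + max(-1, 0) = 1
  height(11) = 1 + max(1, 1) = 2
  height(36) = 1 + max(-1, -1) = 0
  height(49) = 1 + max(-1, -1) = 0
  height(44) = 1 + max(-1, 0) = 1
  height(43) = 1 + max(0, 1) = 2
  height(29) = 1 + max(2, 2) = 3
Height = 3


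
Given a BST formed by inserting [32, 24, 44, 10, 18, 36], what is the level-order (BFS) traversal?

Tree insertion order: [32, 24, 44, 10, 18, 36]
Tree (level-order array): [32, 24, 44, 10, None, 36, None, None, 18]
BFS from the root, enqueuing left then right child of each popped node:
  queue [32] -> pop 32, enqueue [24, 44], visited so far: [32]
  queue [24, 44] -> pop 24, enqueue [10], visited so far: [32, 24]
  queue [44, 10] -> pop 44, enqueue [36], visited so far: [32, 24, 44]
  queue [10, 36] -> pop 10, enqueue [18], visited so far: [32, 24, 44, 10]
  queue [36, 18] -> pop 36, enqueue [none], visited so far: [32, 24, 44, 10, 36]
  queue [18] -> pop 18, enqueue [none], visited so far: [32, 24, 44, 10, 36, 18]
Result: [32, 24, 44, 10, 36, 18]


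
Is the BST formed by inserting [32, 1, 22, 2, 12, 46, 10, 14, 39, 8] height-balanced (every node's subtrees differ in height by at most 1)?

Tree (level-order array): [32, 1, 46, None, 22, 39, None, 2, None, None, None, None, 12, 10, 14, 8]
Definition: a tree is height-balanced if, at every node, |h(left) - h(right)| <= 1 (empty subtree has height -1).
Bottom-up per-node check:
  node 8: h_left=-1, h_right=-1, diff=0 [OK], height=0
  node 10: h_left=0, h_right=-1, diff=1 [OK], height=1
  node 14: h_left=-1, h_right=-1, diff=0 [OK], height=0
  node 12: h_left=1, h_right=0, diff=1 [OK], height=2
  node 2: h_left=-1, h_right=2, diff=3 [FAIL (|-1-2|=3 > 1)], height=3
  node 22: h_left=3, h_right=-1, diff=4 [FAIL (|3--1|=4 > 1)], height=4
  node 1: h_left=-1, h_right=4, diff=5 [FAIL (|-1-4|=5 > 1)], height=5
  node 39: h_left=-1, h_right=-1, diff=0 [OK], height=0
  node 46: h_left=0, h_right=-1, diff=1 [OK], height=1
  node 32: h_left=5, h_right=1, diff=4 [FAIL (|5-1|=4 > 1)], height=6
Node 2 violates the condition: |-1 - 2| = 3 > 1.
Result: Not balanced
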